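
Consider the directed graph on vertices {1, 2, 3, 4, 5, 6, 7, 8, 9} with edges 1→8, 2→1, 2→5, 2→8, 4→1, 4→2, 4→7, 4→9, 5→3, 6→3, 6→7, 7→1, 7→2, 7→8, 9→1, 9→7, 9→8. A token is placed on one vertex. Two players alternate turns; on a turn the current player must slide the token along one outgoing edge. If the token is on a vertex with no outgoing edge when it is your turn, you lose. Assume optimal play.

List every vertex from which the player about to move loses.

Work bottom-up. With no move the player to move loses. Otherwise the position is W if at least one move leads to an L position for the opponent, and L if every move leads to a W.
Every edge goes from a vertex to one that appears earlier in the order 3, 8, 5, 1, 2, 7, 6, 9, 4, so processing vertices in that order labels each vertex after all of its successors.
3: no outgoing edge → L
8: no outgoing edge → L
5: →3(L), so W
1: →8(L), so W
2: →8(L), so W
7: →8(L), so W
6: →3(L), so W
9: →8(L), so W
4: →9(W), 7(W), 2(W), 1(W) — all W, so L
Reading off the rows marked L gives the requested list; there are 3 such vertices.

3, 4, 8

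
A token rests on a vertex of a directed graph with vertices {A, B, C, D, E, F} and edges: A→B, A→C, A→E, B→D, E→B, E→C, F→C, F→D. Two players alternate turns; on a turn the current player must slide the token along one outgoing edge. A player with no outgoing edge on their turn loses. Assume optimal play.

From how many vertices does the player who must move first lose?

Use the standard recursion: the mover loses at a terminal position; elsewhere, the mover wins exactly when some move hands the opponent an L position.
Every edge goes from a vertex to one that appears earlier in the order C, D, B, F, E, A, so processing vertices in that order labels each vertex after all of its successors.
C: no outgoing edge → L
D: no outgoing edge → L
B: W (go to D, an L position)
F: W (go to D, an L position)
E: W (go to C, an L position)
A: W (go to C, an L position)
The L vertices are C, D; that is 2 in all.

2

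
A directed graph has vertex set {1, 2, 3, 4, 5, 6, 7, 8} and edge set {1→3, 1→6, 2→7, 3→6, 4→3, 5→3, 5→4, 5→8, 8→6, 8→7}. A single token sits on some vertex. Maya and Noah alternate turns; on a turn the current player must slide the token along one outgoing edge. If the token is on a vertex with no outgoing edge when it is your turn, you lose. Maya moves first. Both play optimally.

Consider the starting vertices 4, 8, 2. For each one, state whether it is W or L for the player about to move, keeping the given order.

Label each position W (a win for the player to move) or L (a loss). A position with no legal move is L; any other position is W exactly when some move reaches an L, and L when every move reaches a W.
Every edge goes from a vertex to one that appears earlier in the order 6, 7, 3, 1, 8, 4, 5, 2, so processing vertices in that order labels each vertex after all of its successors.
6: no outgoing edge → L
7: no outgoing edge → L
3: reaches L-position 6 → W
1: reaches L-position 6 → W
8: reaches L-position 7 → W
4: only reaches 3(W), which is W → L
5: reaches L-position 4 → W
2: reaches L-position 7 → W

4: L, 8: W, 2: W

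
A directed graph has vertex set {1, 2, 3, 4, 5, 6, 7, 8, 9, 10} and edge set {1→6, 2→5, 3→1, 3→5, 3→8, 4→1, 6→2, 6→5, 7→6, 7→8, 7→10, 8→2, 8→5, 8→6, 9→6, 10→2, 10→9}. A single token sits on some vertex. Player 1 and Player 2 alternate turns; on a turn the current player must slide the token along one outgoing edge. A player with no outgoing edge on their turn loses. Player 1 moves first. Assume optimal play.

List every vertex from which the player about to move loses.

1, 5, 7, 9

Use the standard recursion: the mover loses at a terminal position; elsewhere, the mover wins exactly when some move hands the opponent an L position.
Every edge goes from a vertex to one that appears earlier in the order 5, 2, 6, 8, 1, 9, 3, 10, 7, 4, so processing vertices in that order labels each vertex after all of its successors.
5: no outgoing edge → L
2: W (go to 5, an L position)
6: W (go to 5, an L position)
8: W (go to 5, an L position)
1: L (sole option 6(W) is W)
9: L (sole option 6(W) is W)
3: W (go to 1, an L position)
10: W (go to 9, an L position)
7: L (options 10(W), 8(W), 6(W) are all W)
4: W (go to 1, an L position)
Reading off the rows marked L gives the requested list; there are 4 such vertices.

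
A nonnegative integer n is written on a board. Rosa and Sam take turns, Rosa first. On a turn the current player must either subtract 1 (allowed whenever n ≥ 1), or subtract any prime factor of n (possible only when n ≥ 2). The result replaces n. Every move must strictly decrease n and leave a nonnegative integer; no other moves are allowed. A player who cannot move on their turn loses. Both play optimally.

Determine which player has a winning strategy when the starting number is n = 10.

Positions with no move are L. A position that does have a move is losing for the player to move precisely when every available move leads to a winning position for the opponent. Fill in the labels:
n=0: no move → L
n=1: can move to 0, which is L ⇒ W
n=2: can move to 0, which is L ⇒ W
n=3: can move to 0, which is L ⇒ W
n=4: moves to 2(W), 3(W); every one is W ⇒ L
n=5: can move to 0, which is L ⇒ W
n=6: can move to 4, which is L ⇒ W
n=7: can move to 0, which is L ⇒ W
n=8: moves to 6(W), 7(W); every one is W ⇒ L
n=9: can move to 8, which is L ⇒ W
n=10: can move to 8, which is L ⇒ W
From 10 Rosa can move to 8, reaching an L position.

Rosa wins.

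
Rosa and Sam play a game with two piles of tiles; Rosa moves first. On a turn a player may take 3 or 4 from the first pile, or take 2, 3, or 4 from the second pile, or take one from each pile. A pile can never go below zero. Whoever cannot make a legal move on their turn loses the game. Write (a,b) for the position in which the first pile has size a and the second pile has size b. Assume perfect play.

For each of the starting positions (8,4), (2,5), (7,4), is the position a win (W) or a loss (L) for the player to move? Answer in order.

(8,4): W, (2,5): L, (7,4): W

Use the standard recursion: the mover loses at a terminal position; elsewhere, the mover wins exactly when some move hands the opponent an L position.
No move ever increases a pile, so every position that can arise here has a ≤ 8 and b ≤ 5; it is enough to label the cells with 0 ≤ a ≤ 8 and 0 ≤ b ≤ 5.
Every move lowers a or b (never raises either), so fill the grid row by row in increasing a, and left to right within a row: each cell's successors are then already labelled.
      b=0  b=1  b=2  b=3  b=4  b=5
a=0:    L    L    W    W    W    W
a=1:    L    W    W    W    W    L
a=2:    L    W    W    W    W    L
a=3:    W    W    L    L    W    W
a=4:    W    W    L    W    W    W
a=5:    W    L    L    W    W    W
a=6:    W    L    W    W    W    W
a=7:    L    L    W    W    W    W
a=8:    L    W    W    W    W    L
Cells with no legal move (terminal, hence L): (0,0), (0,1), (1,0), (2,0).
The remaining L cells, each justified by listing all of its moves:
(1,5): only reaches (1,3)(W), (1,2)(W), (1,1)(W), (0,4)(W), all W → L
(2,5): only reaches (2,3)(W), (2,2)(W), (2,1)(W), (1,4)(W), all W → L
(3,2): only reaches (0,2)(W), (3,0)(W), (2,1)(W), all W → L
(3,3): only reaches (0,3)(W), (3,1)(W), (3,0)(W), (2,2)(W), all W → L
(4,2): only reaches (1,2)(W), (0,2)(W), (4,0)(W), (3,1)(W), all W → L
(5,1): only reaches (2,1)(W), (1,1)(W), (4,0)(W), all W → L
(5,2): only reaches (2,2)(W), (1,2)(W), (5,0)(W), (4,1)(W), all W → L
(6,1): only reaches (3,1)(W), (2,1)(W), (5,0)(W), all W → L
(7,0): only reaches (4,0)(W), (3,0)(W), all W → L
(7,1): only reaches (4,1)(W), (3,1)(W), (6,0)(W), all W → L
(8,0): only reaches (5,0)(W), (4,0)(W), all W → L
(8,5): only reaches (5,5)(W), (4,5)(W), (8,3)(W), (8,2)(W), (8,1)(W), (7,4)(W), all W → L
Every other cell has at least one move into one of the L cells above, so it is W.
(8,4): the move to (8,0) reaches an L cell, so W
(2,5): one of the L cells justified above, so L
(7,4): the move to (7,1) reaches an L cell, so W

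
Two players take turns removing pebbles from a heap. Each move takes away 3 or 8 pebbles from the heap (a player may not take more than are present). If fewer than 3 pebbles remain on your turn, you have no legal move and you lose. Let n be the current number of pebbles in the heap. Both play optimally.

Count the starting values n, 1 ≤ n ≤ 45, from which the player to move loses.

21

Build the W/L table. Terminal = L. A non-terminal position is W if it has a move to some L; otherwise it is L.
n=0: no move → L
n=1: no move → L
n=2: no move → L
n=3: →0(L), so W
n=4: →1(L), so W
n=5: →2(L), so W
n=6: →3(W) only, which is W, so L
n=7: →4(W) only, which is W, so L
n=8: →0(L), so W
n=9: →6(L), so W
n=10: →7(L), so W
n=11: →8(W), 3(W) — all W, so L
n=12: →9(W), 4(W) — all W, so L
n=13: →10(W), 5(W) — all W, so L
n=14: →11(L), so W
n=15: →12(L), so W
n=16: →13(L), so W
n=17: →14(W), 9(W) — all W, so L
n=18: →15(W), 10(W) — all W, so L
n=19: →11(L), so W
n=20: →17(L), so W
n=21: →18(L), so W
n=22: →19(W), 14(W) — all W, so L
n=23: →20(W), 15(W) — all W, so L
n=24: →21(W), 16(W) — all W, so L
n=25: →22(L), so W
n=26: →23(L), so W
n=27: →24(L), so W
n=28: →25(W), 20(W) — all W, so L
n=29: →26(W), 21(W) — all W, so L
n=30: →22(L), so W
n=31: →28(L), so W
n=32: →29(L), so W
n=33: →30(W), 25(W) — all W, so L
n=34: →31(W), 26(W) — all W, so L
n=35: →32(W), 27(W) — all W, so L
n=36: →33(L), so W
n=37: →34(L), so W
n=38: →35(L), so W
n=39: →36(W), 31(W) — all W, so L
n=40: →37(W), 32(W) — all W, so L
n=41: →33(L), so W
n=42: →39(L), so W
n=43: →40(L), so W
n=44: →41(W), 36(W) — all W, so L
n=45: →42(W), 37(W) — all W, so L
L entries with 1 ≤ n ≤ 45 (n=0 is outside the asked range and is not counted): n = 1, 2, 6, 7, 11, 12, 13, 17, 18, 22, 23, 24, 28, 29, 33, 34, 35, 39, 40, 44, 45; that makes 21.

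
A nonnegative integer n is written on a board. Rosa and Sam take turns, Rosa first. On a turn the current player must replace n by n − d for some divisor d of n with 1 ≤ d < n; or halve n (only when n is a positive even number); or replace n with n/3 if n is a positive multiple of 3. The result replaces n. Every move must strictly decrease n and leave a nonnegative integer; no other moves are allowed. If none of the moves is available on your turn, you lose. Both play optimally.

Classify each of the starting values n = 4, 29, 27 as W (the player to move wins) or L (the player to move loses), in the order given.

4: L, 29: W, 27: W

Label each position W (a win for the player to move) or L (a loss). A position with no legal move is L; any other position is W exactly when some move reaches an L, and L when every move reaches a W.
n=0: no move → L
n=1: no move → L
n=2: reaches L-position 1 → W
n=3: reaches L-position 1 → W
n=4: only reaches 2(W), 3(W), all W → L
n=5: reaches L-position 4 → W
n=6: reaches L-position 4 → W
n=7: only reaches 6(W), which is W → L
n=8: reaches L-position 4 → W
n=9: only reaches 3(W), 6(W), 8(W), all W → L
n=10: reaches L-position 9 → W
n=11: only reaches 10(W), which is W → L
n=12: reaches L-position 4 → W
n=13: only reaches 12(W), which is W → L
n=14: reaches L-position 7 → W
n=15: only reaches 5(W), 10(W), 12(W), 14(W), all W → L
n=16: reaches L-position 15 → W
n=17: only reaches 16(W), which is W → L
n=18: reaches L-position 9 → W
n=19: only reaches 18(W), which is W → L
n=20: reaches L-position 15 → W
n=21: reaches L-position 7 → W
n=22: reaches L-position 11 → W
n=23: only reaches 22(W), which is W → L
n=24: reaches L-position 23 → W
n=25: only reaches 20(W), 24(W), all W → L
n=26: reaches L-position 13 → W
n=27: reaches L-position 9 → W
n=28: only reaches 14(W), 21(W), 24(W), 26(W), 27(W), all W → L
n=29: reaches L-position 28 → W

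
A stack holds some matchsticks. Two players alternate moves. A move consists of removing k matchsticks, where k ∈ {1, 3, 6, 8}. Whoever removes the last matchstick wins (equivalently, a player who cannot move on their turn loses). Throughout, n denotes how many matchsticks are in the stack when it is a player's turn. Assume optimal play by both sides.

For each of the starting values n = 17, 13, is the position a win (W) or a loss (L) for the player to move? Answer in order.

17: W, 13: L

Use the standard recursion: the mover loses at a terminal position; elsewhere, the mover wins exactly when some move hands the opponent an L position.
n=0: no move → L
n=1: W (go to 0, an L position)
n=2: L (sole option 1(W) is W)
n=3: W (go to 2, an L position)
n=4: L (options 3(W), 1(W) are all W)
n=5: W (go to 4, an L position)
n=6: W (go to 0, an L position)
n=7: W (go to 4, an L position)
n=8: W (go to 2, an L position)
n=9: L (options 8(W), 6(W), 3(W), 1(W) are all W)
n=10: W (go to 9, an L position)
n=11: L (options 10(W), 8(W), 5(W), 3(W) are all W)
n=12: W (go to 11, an L position)
n=13: L (options 12(W), 10(W), 7(W), 5(W) are all W)
n=14: W (go to 13, an L position)
n=15: W (go to 9, an L position)
n=16: W (go to 13, an L position)
n=17: W (go to 11, an L position)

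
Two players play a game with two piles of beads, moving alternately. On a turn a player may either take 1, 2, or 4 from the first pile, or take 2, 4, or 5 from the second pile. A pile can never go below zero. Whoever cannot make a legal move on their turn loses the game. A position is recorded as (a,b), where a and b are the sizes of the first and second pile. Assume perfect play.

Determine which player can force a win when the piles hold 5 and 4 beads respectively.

Classify positions by backward induction: terminal positions (no move available) are L. From any other position, the mover wins iff some move reaches an L.
No move ever increases a pile, so every position that can arise here has a ≤ 5 and b ≤ 4; it is enough to label the cells with 0 ≤ a ≤ 5 and 0 ≤ b ≤ 4.
Every move lowers a or b (never raises either), so fill the grid row by row in increasing a, and left to right within a row: each cell's successors are then already labelled.
      b=0  b=1  b=2  b=3  b=4
a=0:    L    L    W    W    W
a=1:    W    W    L    L    W
a=2:    W    W    W    W    L
a=3:    L    L    W    W    W
a=4:    W    W    L    L    W
a=5:    W    W    W    W    L
Cells with no legal move (terminal, hence L): (0,0), (0,1).
The remaining L cells, each justified by listing all of its moves:
(1,2): L (options (0,2)(W), (1,0)(W) are all W)
(1,3): L (options (0,3)(W), (1,1)(W) are all W)
(2,4): L (options (1,4)(W), (0,4)(W), (2,2)(W), (2,0)(W) are all W)
(3,0): L (options (2,0)(W), (1,0)(W) are all W)
(3,1): L (options (2,1)(W), (1,1)(W) are all W)
(4,2): L (options (3,2)(W), (2,2)(W), (0,2)(W), (4,0)(W) are all W)
(4,3): L (options (3,3)(W), (2,3)(W), (0,3)(W), (4,1)(W) are all W)
(5,4): L (options (4,4)(W), (3,4)(W), (1,4)(W), (5,2)(W), (5,0)(W) are all W)
Every other cell has at least one move into one of the L cells above, so it is W.
The starting position (5,4) is L: whatever the player to move does, the opponent receives a W position.

The second player wins.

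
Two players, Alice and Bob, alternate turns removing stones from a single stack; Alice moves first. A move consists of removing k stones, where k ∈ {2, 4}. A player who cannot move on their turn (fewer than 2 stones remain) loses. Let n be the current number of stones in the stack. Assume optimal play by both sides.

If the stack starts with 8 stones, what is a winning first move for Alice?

Remove 2, leaving 6.

Work bottom-up. With no move the player to move loses. Otherwise the position is W if at least one move leads to an L position for the opponent, and L if every move leads to a W.
n=0: no move → L
n=1: no move → L
n=2: reaches L-position 0 → W
n=3: reaches L-position 1 → W
n=4: reaches L-position 0 → W
n=5: reaches L-position 1 → W
n=6: only reaches 4(W), 2(W), all W → L
n=7: only reaches 5(W), 3(W), all W → L
n=8: reaches L-position 6 → W
From 8, the L positions reachable in one move are: 6.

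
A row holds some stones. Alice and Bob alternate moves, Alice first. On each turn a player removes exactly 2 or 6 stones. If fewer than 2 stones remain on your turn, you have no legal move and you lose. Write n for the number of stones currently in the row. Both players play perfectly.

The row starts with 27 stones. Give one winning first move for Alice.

Remove 2, leaving 25.

Work bottom-up. With no move the player to move loses. Otherwise the position is W if at least one move leads to an L position for the opponent, and L if every move leads to a W.
n=0: no move → L
n=1: no move → L
n=2: reaches L-position 0 → W
n=3: reaches L-position 1 → W
n=4: only reaches 2(W), which is W → L
n=5: only reaches 3(W), which is W → L
n=6: reaches L-position 4 → W
n=7: reaches L-position 5 → W
n=8: only reaches 6(W), 2(W), all W → L
n=9: only reaches 7(W), 3(W), all W → L
n=10: reaches L-position 8 → W
n=11: reaches L-position 9 → W
n=12: only reaches 10(W), 6(W), all W → L
n=13: only reaches 11(W), 7(W), all W → L
n=14: reaches L-position 12 → W
n=15: reaches L-position 13 → W
n=16: only reaches 14(W), 10(W), all W → L
n=17: only reaches 15(W), 11(W), all W → L
n=18: reaches L-position 16 → W
n=19: reaches L-position 17 → W
n=20: only reaches 18(W), 14(W), all W → L
n=21: only reaches 19(W), 15(W), all W → L
n=22: reaches L-position 20 → W
n=23: reaches L-position 21 → W
n=24: only reaches 22(W), 18(W), all W → L
n=25: only reaches 23(W), 19(W), all W → L
n=26: reaches L-position 24 → W
n=27: reaches L-position 25 → W
From 27, the L positions reachable in one move are: 25, 21. Any move reaching one of these is winning.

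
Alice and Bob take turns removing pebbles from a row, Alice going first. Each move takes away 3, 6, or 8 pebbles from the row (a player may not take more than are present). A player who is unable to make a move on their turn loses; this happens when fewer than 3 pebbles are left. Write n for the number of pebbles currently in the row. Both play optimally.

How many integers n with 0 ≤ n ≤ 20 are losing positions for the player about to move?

6

Compute win/loss labels from the base case upward. A position with no move is L. Any other position is W if it can reach an L in one move, else L.
n=0: no move → L
n=1: no move → L
n=2: no move → L
n=3: can move to 0, which is L ⇒ W
n=4: can move to 1, which is L ⇒ W
n=5: can move to 2, which is L ⇒ W
n=6: can move to 0, which is L ⇒ W
n=7: can move to 1, which is L ⇒ W
n=8: can move to 2, which is L ⇒ W
n=9: can move to 1, which is L ⇒ W
n=10: can move to 2, which is L ⇒ W
n=11: moves to 8(W), 5(W), 3(W); every one is W ⇒ L
n=12: moves to 9(W), 6(W), 4(W); every one is W ⇒ L
n=13: moves to 10(W), 7(W), 5(W); every one is W ⇒ L
n=14: can move to 11, which is L ⇒ W
n=15: can move to 12, which is L ⇒ W
n=16: can move to 13, which is L ⇒ W
n=17: can move to 11, which is L ⇒ W
n=18: can move to 12, which is L ⇒ W
n=19: can move to 13, which is L ⇒ W
n=20: can move to 12, which is L ⇒ W
L entries with 0 ≤ n ≤ 20: n = 0, 1, 2, 11, 12, 13; that makes 6.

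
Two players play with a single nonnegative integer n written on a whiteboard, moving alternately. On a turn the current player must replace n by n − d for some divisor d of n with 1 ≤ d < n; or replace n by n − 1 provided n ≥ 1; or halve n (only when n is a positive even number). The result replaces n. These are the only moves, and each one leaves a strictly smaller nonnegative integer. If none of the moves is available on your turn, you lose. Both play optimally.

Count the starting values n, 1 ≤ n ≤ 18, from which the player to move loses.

8

Work bottom-up. With no move the player to move loses. Otherwise the position is W if at least one move leads to an L position for the opponent, and L if every move leads to a W.
n=0: no move → L
n=1: reaches L-position 0 → W
n=2: only reaches 1(W), which is W → L
n=3: reaches L-position 2 → W
n=4: reaches L-position 2 → W
n=5: only reaches 4(W), which is W → L
n=6: reaches L-position 5 → W
n=7: only reaches 6(W), which is W → L
n=8: reaches L-position 7 → W
n=9: only reaches 6(W), 8(W), all W → L
n=10: reaches L-position 5 → W
n=11: only reaches 10(W), which is W → L
n=12: reaches L-position 9 → W
n=13: only reaches 12(W), which is W → L
n=14: reaches L-position 7 → W
n=15: only reaches 10(W), 12(W), 14(W), all W → L
n=16: reaches L-position 15 → W
n=17: only reaches 16(W), which is W → L
n=18: reaches L-position 9 → W
L entries with 1 ≤ n ≤ 18 (n=0 is outside the asked range and is not counted): n = 2, 5, 7, 9, 11, 13, 15, 17; that makes 8.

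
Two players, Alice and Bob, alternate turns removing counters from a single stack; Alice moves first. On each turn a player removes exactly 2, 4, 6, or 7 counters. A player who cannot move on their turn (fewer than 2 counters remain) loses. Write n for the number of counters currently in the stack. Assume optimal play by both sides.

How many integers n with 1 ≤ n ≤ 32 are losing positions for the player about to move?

7

Positions with no move are L. A position that does have a move is losing for the player to move precisely when every available move leads to a winning position for the opponent. Fill in the labels:
n=0: no move → L
n=1: no move → L
n=2: can move to 0, which is L ⇒ W
n=3: can move to 1, which is L ⇒ W
n=4: can move to 0, which is L ⇒ W
n=5: can move to 1, which is L ⇒ W
n=6: can move to 0, which is L ⇒ W
n=7: can move to 1, which is L ⇒ W
n=8: can move to 1, which is L ⇒ W
n=9: moves to 7(W), 5(W), 3(W), 2(W); every one is W ⇒ L
n=10: moves to 8(W), 6(W), 4(W), 3(W); every one is W ⇒ L
n=11: can move to 9, which is L ⇒ W
n=12: can move to 10, which is L ⇒ W
n=13: can move to 9, which is L ⇒ W
n=14: can move to 10, which is L ⇒ W
n=15: can move to 9, which is L ⇒ W
n=16: can move to 10, which is L ⇒ W
n=17: can move to 10, which is L ⇒ W
n=18: moves to 16(W), 14(W), 12(W), 11(W); every one is W ⇒ L
n=19: moves to 17(W), 15(W), 13(W), 12(W); every one is W ⇒ L
n=20: can move to 18, which is L ⇒ W
n=21: can move to 19, which is L ⇒ W
n=22: can move to 18, which is L ⇒ W
n=23: can move to 19, which is L ⇒ W
n=24: can move to 18, which is L ⇒ W
n=25: can move to 19, which is L ⇒ W
n=26: can move to 19, which is L ⇒ W
n=27: moves to 25(W), 23(W), 21(W), 20(W); every one is W ⇒ L
n=28: moves to 26(W), 24(W), 22(W), 21(W); every one is W ⇒ L
n=29: can move to 27, which is L ⇒ W
n=30: can move to 28, which is L ⇒ W
n=31: can move to 27, which is L ⇒ W
n=32: can move to 28, which is L ⇒ W
L entries with 1 ≤ n ≤ 32 (n=0 is outside the asked range and is not counted): n = 1, 9, 10, 18, 19, 27, 28; that makes 7.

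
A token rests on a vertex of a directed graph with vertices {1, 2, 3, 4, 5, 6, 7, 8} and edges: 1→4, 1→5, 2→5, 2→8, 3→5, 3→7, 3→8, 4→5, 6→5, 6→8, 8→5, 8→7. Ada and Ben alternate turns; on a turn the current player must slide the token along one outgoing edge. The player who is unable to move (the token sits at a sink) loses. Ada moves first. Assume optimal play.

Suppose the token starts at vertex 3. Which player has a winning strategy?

Build the W/L table. Terminal = L. A non-terminal position is W if it has a move to some L; otherwise it is L.
Every edge goes from a vertex to one that appears earlier in the order 5, 7, 8, 4, 3, 2, 1, 6, so processing vertices in that order labels each vertex after all of its successors.
5: no outgoing edge → L
7: no outgoing edge → L
8: →7(L), so W
4: →5(L), so W
3: →7(L), so W
2: →5(L), so W
1: →5(L), so W
6: →5(L), so W
From 3 Ada can move to 7, reaching an L position.

Ada wins.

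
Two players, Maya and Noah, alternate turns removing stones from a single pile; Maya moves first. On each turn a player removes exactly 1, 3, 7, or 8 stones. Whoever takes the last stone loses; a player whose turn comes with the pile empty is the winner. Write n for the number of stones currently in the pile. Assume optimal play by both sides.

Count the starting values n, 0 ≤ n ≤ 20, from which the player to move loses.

7

Use the standard recursion: the mover wins at a terminal position; elsewhere, the mover wins exactly when some move hands the opponent an L position.
n=0: no move; the opponent has just taken the last stone and therefore loses → W
n=1: →0(W) only, which is W, so L
n=2: →1(L), so W
n=3: →2(W), 0(W) — all W, so L
n=4: →3(L), so W
n=5: →4(W), 2(W) — all W, so L
n=6: →5(L), so W
n=7: →6(W), 4(W), 0(W) — all W, so L
n=8: →7(L), so W
n=9: →1(L), so W
n=10: →7(L), so W
n=11: →3(L), so W
n=12: →5(L), so W
n=13: →5(L), so W
n=14: →7(L), so W
n=15: →7(L), so W
n=16: →15(W), 13(W), 9(W), 8(W) — all W, so L
n=17: →16(L), so W
n=18: →17(W), 15(W), 11(W), 10(W) — all W, so L
n=19: →18(L), so W
n=20: →19(W), 17(W), 13(W), 12(W) — all W, so L
L entries with 0 ≤ n ≤ 20: n = 1, 3, 5, 7, 16, 18, 20; that makes 7.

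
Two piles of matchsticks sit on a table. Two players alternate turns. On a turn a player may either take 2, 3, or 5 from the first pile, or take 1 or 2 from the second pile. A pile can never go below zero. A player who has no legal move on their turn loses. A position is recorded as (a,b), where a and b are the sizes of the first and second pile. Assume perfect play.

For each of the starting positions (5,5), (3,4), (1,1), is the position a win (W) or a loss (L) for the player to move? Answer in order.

Work bottom-up. With no move the player to move loses. Otherwise the position is W if at least one move leads to an L position for the opponent, and L if every move leads to a W.
No move ever increases a pile, so every position that can arise here has a ≤ 5 and b ≤ 5; it is enough to label the cells with 0 ≤ a ≤ 5 and 0 ≤ b ≤ 5.
Every move lowers a or b (never raises either), so fill the grid row by row in increasing a, and left to right within a row: each cell's successors are then already labelled.
      b=0  b=1  b=2  b=3  b=4  b=5
a=0:    L    W    W    L    W    W
a=1:    L    W    W    L    W    W
a=2:    W    L    W    W    L    W
a=3:    W    L    W    W    L    W
a=4:    W    W    L    W    W    L
a=5:    W    W    L    W    W    L
Cells with no legal move (terminal, hence L): (0,0), (1,0).
The remaining L cells, each justified by listing all of its moves:
(0,3): moves to (0,2)(W), (0,1)(W); every one is W ⇒ L
(1,3): moves to (1,2)(W), (1,1)(W); every one is W ⇒ L
(2,1): moves to (0,1)(W), (2,0)(W); every one is W ⇒ L
(2,4): moves to (0,4)(W), (2,3)(W), (2,2)(W); every one is W ⇒ L
(3,1): moves to (1,1)(W), (0,1)(W), (3,0)(W); every one is W ⇒ L
(3,4): moves to (1,4)(W), (0,4)(W), (3,3)(W), (3,2)(W); every one is W ⇒ L
(4,2): moves to (2,2)(W), (1,2)(W), (4,1)(W), (4,0)(W); every one is W ⇒ L
(4,5): moves to (2,5)(W), (1,5)(W), (4,4)(W), (4,3)(W); every one is W ⇒ L
(5,2): moves to (3,2)(W), (2,2)(W), (0,2)(W), (5,1)(W), (5,0)(W); every one is W ⇒ L
(5,5): moves to (3,5)(W), (2,5)(W), (0,5)(W), (5,4)(W), (5,3)(W); every one is W ⇒ L
Every other cell has at least one move into one of the L cells above, so it is W.
(5,5): one of the L cells justified above, so L
(3,4): one of the L cells justified above, so L
(1,1): the move to (1,0) reaches an L cell, so W

(5,5): L, (3,4): L, (1,1): W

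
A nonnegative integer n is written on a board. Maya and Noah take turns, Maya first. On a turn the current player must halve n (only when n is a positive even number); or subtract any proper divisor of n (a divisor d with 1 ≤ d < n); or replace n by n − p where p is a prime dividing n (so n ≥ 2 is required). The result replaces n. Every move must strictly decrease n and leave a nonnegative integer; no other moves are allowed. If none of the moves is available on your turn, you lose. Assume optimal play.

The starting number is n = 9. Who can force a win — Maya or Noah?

Use the standard recursion: the mover loses at a terminal position; elsewhere, the mover wins exactly when some move hands the opponent an L position.
n=0: no move → L
n=1: no move → L
n=2: can move to 0, which is L ⇒ W
n=3: can move to 0, which is L ⇒ W
n=4: moves to 2(W), 3(W); every one is W ⇒ L
n=5: can move to 0, which is L ⇒ W
n=6: can move to 4, which is L ⇒ W
n=7: can move to 0, which is L ⇒ W
n=8: can move to 4, which is L ⇒ W
n=9: moves to 6(W), 8(W); every one is W ⇒ L
The starting position 9 is L: whatever Maya does, the opponent receives a W position.

Noah wins.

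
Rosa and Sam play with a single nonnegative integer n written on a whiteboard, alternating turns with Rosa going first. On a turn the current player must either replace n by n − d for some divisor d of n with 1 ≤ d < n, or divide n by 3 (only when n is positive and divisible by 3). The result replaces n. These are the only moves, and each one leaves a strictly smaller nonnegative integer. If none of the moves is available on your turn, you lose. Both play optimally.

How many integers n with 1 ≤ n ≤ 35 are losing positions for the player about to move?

Classify positions by backward induction: terminal positions (no move available) are L. From any other position, the mover wins iff some move reaches an L.
n=0: no move → L
n=1: no move → L
n=2: can move to 1, which is L ⇒ W
n=3: can move to 1, which is L ⇒ W
n=4: moves to 2(W), 3(W); every one is W ⇒ L
n=5: can move to 4, which is L ⇒ W
n=6: can move to 4, which is L ⇒ W
n=7: the only move is to 6(W), a W ⇒ L
n=8: can move to 4, which is L ⇒ W
n=9: moves to 3(W), 6(W), 8(W); every one is W ⇒ L
n=10: can move to 9, which is L ⇒ W
n=11: the only move is to 10(W), a W ⇒ L
n=12: can move to 4, which is L ⇒ W
n=13: the only move is to 12(W), a W ⇒ L
n=14: can move to 7, which is L ⇒ W
n=15: moves to 5(W), 10(W), 12(W), 14(W); every one is W ⇒ L
n=16: can move to 15, which is L ⇒ W
n=17: the only move is to 16(W), a W ⇒ L
n=18: can move to 9, which is L ⇒ W
n=19: the only move is to 18(W), a W ⇒ L
n=20: can move to 15, which is L ⇒ W
n=21: can move to 7, which is L ⇒ W
n=22: can move to 11, which is L ⇒ W
n=23: the only move is to 22(W), a W ⇒ L
n=24: can move to 23, which is L ⇒ W
n=25: moves to 20(W), 24(W); every one is W ⇒ L
n=26: can move to 13, which is L ⇒ W
n=27: can move to 9, which is L ⇒ W
n=28: moves to 14(W), 21(W), 24(W), 26(W), 27(W); every one is W ⇒ L
n=29: can move to 28, which is L ⇒ W
n=30: can move to 15, which is L ⇒ W
n=31: the only move is to 30(W), a W ⇒ L
n=32: can move to 28, which is L ⇒ W
n=33: can move to 11, which is L ⇒ W
n=34: can move to 17, which is L ⇒ W
n=35: can move to 28, which is L ⇒ W
L entries with 1 ≤ n ≤ 35 (n=0 is outside the asked range and is not counted): n = 1, 4, 7, 9, 11, 13, 15, 17, 19, 23, 25, 28, 31; that makes 13.

13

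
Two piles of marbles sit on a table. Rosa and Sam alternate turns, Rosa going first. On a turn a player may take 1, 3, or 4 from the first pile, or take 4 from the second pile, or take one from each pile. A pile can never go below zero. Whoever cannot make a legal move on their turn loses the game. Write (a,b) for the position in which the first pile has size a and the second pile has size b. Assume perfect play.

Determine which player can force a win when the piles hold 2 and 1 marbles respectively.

Sam wins.

Label each position W (a win for the player to move) or L (a loss). A position with no legal move is L; any other position is W exactly when some move reaches an L, and L when every move reaches a W.
No move ever increases a pile, so every position that can arise here has a ≤ 2 and b ≤ 1; it is enough to label the cells with 0 ≤ a ≤ 2 and 0 ≤ b ≤ 1.
Every move lowers a or b (never raises either), so fill the grid row by row in increasing a, and left to right within a row: each cell's successors are then already labelled.
      b=0  b=1
a=0:    L    L
a=1:    W    W
a=2:    L    L
Cells with no legal move (terminal, hence L): (0,0), (0,1).
The remaining L cells, each justified by listing all of its moves:
(2,0): only reaches (1,0)(W), which is W → L
(2,1): only reaches (1,1)(W), (1,0)(W), all W → L
Every other cell has at least one move into one of the L cells above, so it is W.
Every move from (2,1) reaches a W position, so the mover loses.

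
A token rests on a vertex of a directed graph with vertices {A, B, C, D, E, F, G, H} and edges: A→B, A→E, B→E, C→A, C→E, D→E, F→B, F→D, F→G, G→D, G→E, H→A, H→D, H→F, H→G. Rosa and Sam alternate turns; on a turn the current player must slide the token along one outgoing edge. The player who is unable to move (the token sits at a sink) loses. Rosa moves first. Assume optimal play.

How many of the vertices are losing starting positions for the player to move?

2

Use the standard recursion: the mover loses at a terminal position; elsewhere, the mover wins exactly when some move hands the opponent an L position.
Every edge goes from a vertex to one that appears earlier in the order E, B, D, G, A, F, H, C, so processing vertices in that order labels each vertex after all of its successors.
E: no outgoing edge → L
B: reaches L-position E → W
D: reaches L-position E → W
G: reaches L-position E → W
A: reaches L-position E → W
F: only reaches G(W), D(W), B(W), all W → L
H: reaches L-position F → W
C: reaches L-position E → W
The L vertices are E, F; that is 2 in all.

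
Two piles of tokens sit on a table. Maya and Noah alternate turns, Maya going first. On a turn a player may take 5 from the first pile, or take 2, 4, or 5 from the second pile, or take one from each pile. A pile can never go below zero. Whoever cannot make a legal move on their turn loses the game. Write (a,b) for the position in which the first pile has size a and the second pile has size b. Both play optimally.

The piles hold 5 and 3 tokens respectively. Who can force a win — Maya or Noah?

Noah wins.

Label each position W (a win for the player to move) or L (a loss). A position with no legal move is L; any other position is W exactly when some move reaches an L, and L when every move reaches a W.
No move ever increases a pile, so every position that can arise here has a ≤ 5 and b ≤ 3; it is enough to label the cells with 0 ≤ a ≤ 5 and 0 ≤ b ≤ 3.
Every move lowers a or b (never raises either), so fill the grid row by row in increasing a, and left to right within a row: each cell's successors are then already labelled.
      b=0  b=1  b=2  b=3
a=0:    L    L    W    W
a=1:    L    W    W    L
a=2:    L    W    W    L
a=3:    L    W    W    L
a=4:    L    W    W    L
a=5:    W    W    L    L
Cells with no legal move (terminal, hence L): (0,0), (0,1), (1,0), (2,0), (3,0), (4,0).
The remaining L cells, each justified by listing all of its moves:
(1,3): only reaches (1,1)(W), (0,2)(W), all W → L
(2,3): only reaches (2,1)(W), (1,2)(W), all W → L
(3,3): only reaches (3,1)(W), (2,2)(W), all W → L
(4,3): only reaches (4,1)(W), (3,2)(W), all W → L
(5,2): only reaches (0,2)(W), (5,0)(W), (4,1)(W), all W → L
(5,3): only reaches (0,3)(W), (5,1)(W), (4,2)(W), all W → L
Every other cell has at least one move into one of the L cells above, so it is W.
The starting position (5,3) is L: whatever Maya does, the opponent receives a W position.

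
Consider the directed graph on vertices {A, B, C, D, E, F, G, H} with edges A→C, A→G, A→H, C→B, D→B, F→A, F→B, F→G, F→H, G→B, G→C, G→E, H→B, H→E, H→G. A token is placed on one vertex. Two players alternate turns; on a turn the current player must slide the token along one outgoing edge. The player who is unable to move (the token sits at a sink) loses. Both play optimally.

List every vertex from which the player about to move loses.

A, B, E

Positions with no move are L. A position that does have a move is losing for the player to move precisely when every available move leads to a winning position for the opponent. Fill in the labels:
Every edge goes from a vertex to one that appears earlier in the order E, B, C, G, H, A, D, F, so processing vertices in that order labels each vertex after all of its successors.
E: no outgoing edge → L
B: no outgoing edge → L
C: can move to B, which is L ⇒ W
G: can move to B, which is L ⇒ W
H: can move to B, which is L ⇒ W
A: moves to H(W), G(W), C(W); every one is W ⇒ L
D: can move to B, which is L ⇒ W
F: can move to A, which is L ⇒ W
The losing starting vertices are exactly the entries labelled L in this table (3 of them).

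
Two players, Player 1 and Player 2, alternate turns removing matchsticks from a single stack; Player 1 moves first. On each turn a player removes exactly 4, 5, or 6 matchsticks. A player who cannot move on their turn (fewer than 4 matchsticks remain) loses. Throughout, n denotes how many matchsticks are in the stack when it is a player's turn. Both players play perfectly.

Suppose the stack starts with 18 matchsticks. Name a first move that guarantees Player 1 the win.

Compute win/loss labels from the base case upward. A position with no move is L. Any other position is W if it can reach an L in one move, else L.
n=0: no move → L
n=1: no move → L
n=2: no move → L
n=3: no move → L
n=4: →0(L), so W
n=5: →1(L), so W
n=6: →2(L), so W
n=7: →3(L), so W
n=8: →3(L), so W
n=9: →3(L), so W
n=10: →6(W), 5(W), 4(W) — all W, so L
n=11: →7(W), 6(W), 5(W) — all W, so L
n=12: →8(W), 7(W), 6(W) — all W, so L
n=13: →9(W), 8(W), 7(W) — all W, so L
n=14: →10(L), so W
n=15: →11(L), so W
n=16: →12(L), so W
n=17: →13(L), so W
n=18: →13(L), so W
From 18, the L positions reachable in one move are: 13, 12. Any move reaching one of these is winning.

Remove 5, leaving 13.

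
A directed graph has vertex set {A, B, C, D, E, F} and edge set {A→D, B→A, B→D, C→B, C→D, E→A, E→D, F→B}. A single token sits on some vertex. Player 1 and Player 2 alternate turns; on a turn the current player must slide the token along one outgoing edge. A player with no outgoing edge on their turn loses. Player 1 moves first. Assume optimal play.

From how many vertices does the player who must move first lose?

2

Build the W/L table. Terminal = L. A non-terminal position is W if it has a move to some L; otherwise it is L.
Every edge goes from a vertex to one that appears earlier in the order D, A, E, B, C, F, so processing vertices in that order labels each vertex after all of its successors.
D: no outgoing edge → L
A: →D(L), so W
E: →D(L), so W
B: →D(L), so W
C: →D(L), so W
F: →B(W) only, which is W, so L
The L vertices are D, F; that is 2 in all.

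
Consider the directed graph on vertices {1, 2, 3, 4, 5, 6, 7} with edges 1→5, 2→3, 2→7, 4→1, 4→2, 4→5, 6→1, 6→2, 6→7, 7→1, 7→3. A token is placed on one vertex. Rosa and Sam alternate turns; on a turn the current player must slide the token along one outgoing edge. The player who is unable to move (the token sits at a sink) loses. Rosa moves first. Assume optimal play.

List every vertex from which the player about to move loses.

Work bottom-up. With no move the player to move loses. Otherwise the position is W if at least one move leads to an L position for the opponent, and L if every move leads to a W.
Every edge goes from a vertex to one that appears earlier in the order 5, 3, 1, 7, 2, 6, 4, so processing vertices in that order labels each vertex after all of its successors.
5: no outgoing edge → L
3: no outgoing edge → L
1: reaches L-position 5 → W
7: reaches L-position 3 → W
2: reaches L-position 3 → W
6: only reaches 2(W), 7(W), 1(W), all W → L
4: reaches L-position 5 → W
Reading off the rows marked L gives the requested list; there are 3 such vertices.

3, 5, 6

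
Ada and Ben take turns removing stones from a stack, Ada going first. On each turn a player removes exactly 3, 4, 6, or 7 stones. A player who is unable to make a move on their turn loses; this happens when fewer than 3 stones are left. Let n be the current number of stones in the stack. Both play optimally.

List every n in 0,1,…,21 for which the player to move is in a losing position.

0, 1, 2, 10, 11, 12, 20, 21

Use the standard recursion: the mover loses at a terminal position; elsewhere, the mover wins exactly when some move hands the opponent an L position.
n=0: no move → L
n=1: no move → L
n=2: no move → L
n=3: W (go to 0, an L position)
n=4: W (go to 1, an L position)
n=5: W (go to 2, an L position)
n=6: W (go to 2, an L position)
n=7: W (go to 1, an L position)
n=8: W (go to 2, an L position)
n=9: W (go to 2, an L position)
n=10: L (options 7(W), 6(W), 4(W), 3(W) are all W)
n=11: L (options 8(W), 7(W), 5(W), 4(W) are all W)
n=12: L (options 9(W), 8(W), 6(W), 5(W) are all W)
n=13: W (go to 10, an L position)
n=14: W (go to 11, an L position)
n=15: W (go to 12, an L position)
n=16: W (go to 12, an L position)
n=17: W (go to 11, an L position)
n=18: W (go to 12, an L position)
n=19: W (go to 12, an L position)
n=20: L (options 17(W), 16(W), 14(W), 13(W) are all W)
n=21: L (options 18(W), 17(W), 15(W), 14(W) are all W)
The losing starting values of n are exactly the entries labelled L in this table (8 of them).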